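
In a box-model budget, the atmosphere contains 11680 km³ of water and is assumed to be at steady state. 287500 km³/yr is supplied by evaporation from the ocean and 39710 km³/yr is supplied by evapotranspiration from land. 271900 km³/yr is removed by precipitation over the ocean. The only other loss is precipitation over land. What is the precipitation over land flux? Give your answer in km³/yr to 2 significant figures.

55000 km³/yr

At steady state ΣF_in = ΣF_out.
ΣF_in = 287500 + 39710 = 327210 km³/yr.
Precipitation over land flux = ΣF_in − (271900) = 327210 − 271900 = 55310 km³/yr.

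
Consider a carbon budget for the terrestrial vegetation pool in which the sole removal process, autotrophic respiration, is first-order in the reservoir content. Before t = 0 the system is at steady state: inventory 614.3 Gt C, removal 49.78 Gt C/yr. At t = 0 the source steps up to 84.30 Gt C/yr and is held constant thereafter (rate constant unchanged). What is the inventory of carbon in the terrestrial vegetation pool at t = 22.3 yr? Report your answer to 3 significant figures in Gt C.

970 Gt C

The sink rate constant is k = F₀/M₀ = 49.78/614.3 = 0.08104 yr⁻¹.
Solving dM/dt = F₁ − kM with M(0) = M₀ gives M(t) = F₁/k + (M₀ − F₁/k)·e^(−kt).
F₁/k = 84.30/0.08104 = 1040.3 Gt C; kt = 0.08104 × 22.3 = 1.807, e^(−kt) = 0.1641.
M(22.3) = 1040.3 + (614.3 − 1040.3) × 0.1641 = 1040.3 − 69.92 = 970.37 Gt C.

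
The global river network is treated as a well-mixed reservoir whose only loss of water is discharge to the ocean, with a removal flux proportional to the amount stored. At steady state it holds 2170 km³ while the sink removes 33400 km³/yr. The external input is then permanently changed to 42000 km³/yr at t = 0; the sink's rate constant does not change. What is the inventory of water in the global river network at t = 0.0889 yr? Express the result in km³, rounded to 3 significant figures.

2590 km³

τ = M₀/F₀ = 2170/33400 = 0.06497 yr; rate constant k = 1/τ.
New steady state M_∞ = F₁/k = F₁·τ = 42000 × 0.06497 = 2728.7 km³.
M(t) = M_∞ + (M₀ − M_∞)·e^(−t/τ); t/τ = 0.0889/0.06497 = 1.368, so e^(−t/τ) = 0.2545.
M(t) = 2728.7 − 558.7 × 0.2545 = 2586.5 km³.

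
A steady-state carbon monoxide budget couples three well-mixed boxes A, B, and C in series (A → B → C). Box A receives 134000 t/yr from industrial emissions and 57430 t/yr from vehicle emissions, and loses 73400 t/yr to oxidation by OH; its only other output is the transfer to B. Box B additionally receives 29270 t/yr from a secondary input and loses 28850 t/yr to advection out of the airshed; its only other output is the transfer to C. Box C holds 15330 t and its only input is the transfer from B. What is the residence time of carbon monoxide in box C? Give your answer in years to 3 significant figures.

Box A: F(A→B) = (134000 + 57430) − 73400 = 118030 t/yr.
Box B: F(B→C) = (118030 + 29270) − 28850 = 118450 t/yr.
Box C throughput = its input = 118450 t/yr; τ = 15330 / 118450 = 0.1294 yr.

0.129 yr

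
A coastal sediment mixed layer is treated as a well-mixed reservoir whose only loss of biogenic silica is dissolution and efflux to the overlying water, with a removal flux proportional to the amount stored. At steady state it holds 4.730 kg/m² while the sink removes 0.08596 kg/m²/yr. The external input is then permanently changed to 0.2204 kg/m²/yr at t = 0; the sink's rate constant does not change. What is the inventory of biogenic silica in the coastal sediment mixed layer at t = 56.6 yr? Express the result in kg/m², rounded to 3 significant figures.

τ = M₀/F₀ = 4.730/0.08596 = 55.03 yr; rate constant k = 1/τ.
New steady state M_∞ = F₁/k = F₁·τ = 0.2204 × 55.03 = 12.128 kg/m².
M(t) = M_∞ + (M₀ − M_∞)·e^(−t/τ); t/τ = 56.6/55.03 = 1.029, so e^(−t/τ) = 0.3575.
M(t) = 12.128 − 7.398 × 0.3575 = 9.4830 kg/m².

9.48 kg/m²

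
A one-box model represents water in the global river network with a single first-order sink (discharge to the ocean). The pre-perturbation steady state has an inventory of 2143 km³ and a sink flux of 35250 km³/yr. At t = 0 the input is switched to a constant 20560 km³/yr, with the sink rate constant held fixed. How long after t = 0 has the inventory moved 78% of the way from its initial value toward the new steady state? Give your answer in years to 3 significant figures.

τ = M₀/F₀ = 2143/35250 = 0.06079 yr.
The remaining gap fraction is e^(−t/τ); 78% covered ⇒ e^(−t/τ) = 0.220.
t = −τ ln(0.220) = 0.06079 × 1.514 = 0.09205 yr.

0.0921 yr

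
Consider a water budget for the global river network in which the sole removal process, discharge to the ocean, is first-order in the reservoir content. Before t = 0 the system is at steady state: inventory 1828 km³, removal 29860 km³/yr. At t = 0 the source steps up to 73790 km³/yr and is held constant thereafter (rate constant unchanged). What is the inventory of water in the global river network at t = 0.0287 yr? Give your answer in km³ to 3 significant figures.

The sink rate constant is k = F₀/M₀ = 29860/1828 = 16.33 yr⁻¹.
Solving dM/dt = F₁ − kM with M(0) = M₀ gives M(t) = F₁/k + (M₀ − F₁/k)·e^(−kt).
F₁/k = 73790/16.33 = 4517.4 km³; kt = 16.33 × 0.0287 = 0.4688, e^(−kt) = 0.6257.
M(0.0287) = 4517.4 + (1828 − 4517.4) × 0.6257 = 4517.4 − 1683 = 2834.5 km³.

2830 km³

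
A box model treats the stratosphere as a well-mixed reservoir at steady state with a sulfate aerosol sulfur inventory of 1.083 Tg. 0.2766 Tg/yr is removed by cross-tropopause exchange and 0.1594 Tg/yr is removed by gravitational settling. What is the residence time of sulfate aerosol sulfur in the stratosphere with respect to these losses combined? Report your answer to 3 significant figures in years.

2.48 yr

Total removal = 0.2766 + 0.1594 = 0.43600 Tg/yr.
τ = M / ΣF_out = 1.083 / 0.43600 = 2.484 yr.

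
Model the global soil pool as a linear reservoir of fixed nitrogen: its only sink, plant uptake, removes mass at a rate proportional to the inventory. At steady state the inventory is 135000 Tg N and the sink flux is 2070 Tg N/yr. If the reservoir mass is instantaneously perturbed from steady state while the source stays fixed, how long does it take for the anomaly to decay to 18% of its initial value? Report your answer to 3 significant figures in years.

112 yr

For a linear reservoir the anomaly decays as exp(−t/τ) with τ = M/F = 135000/2070 = 65.22 yr.
exp(−t/τ) = 0.18 ⇒ t = −τ ln(0.18) = 65.22 × 1.715 = 111.8 yr.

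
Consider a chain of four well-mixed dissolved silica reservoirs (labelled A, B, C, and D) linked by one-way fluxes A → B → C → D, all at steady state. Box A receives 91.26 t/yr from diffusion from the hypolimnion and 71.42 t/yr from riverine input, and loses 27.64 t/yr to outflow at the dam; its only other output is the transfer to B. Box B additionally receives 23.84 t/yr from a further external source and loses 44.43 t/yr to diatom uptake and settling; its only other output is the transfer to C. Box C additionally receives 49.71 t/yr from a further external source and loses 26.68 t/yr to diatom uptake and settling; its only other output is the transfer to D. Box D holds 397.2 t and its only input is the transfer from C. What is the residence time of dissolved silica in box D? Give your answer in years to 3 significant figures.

Box A: F(A→B) = (91.26 + 71.42) − 27.64 = 135.04 t/yr.
Box B: F(B→C) = (135.04 + 23.84) − 44.43 = 114.45 t/yr.
Box C: F(C→D) = (114.45 + 49.71) − 26.68 = 137.48 t/yr.
Box D throughput = its input = 137.48 t/yr; τ = 397.2 / 137.48 = 2.889 yr.

2.89 yr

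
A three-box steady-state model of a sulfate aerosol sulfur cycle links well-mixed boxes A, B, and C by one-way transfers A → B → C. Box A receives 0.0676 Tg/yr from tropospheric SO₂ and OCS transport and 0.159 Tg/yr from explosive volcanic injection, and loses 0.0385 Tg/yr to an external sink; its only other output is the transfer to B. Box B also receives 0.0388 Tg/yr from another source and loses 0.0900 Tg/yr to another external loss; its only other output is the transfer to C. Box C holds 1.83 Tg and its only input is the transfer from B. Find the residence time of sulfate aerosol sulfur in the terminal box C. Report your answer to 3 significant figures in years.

13.4 yr

Box A: F(A→B) = (0.0676 + 0.159) − 0.0385 = 0.18810 Tg/yr.
Box B: F(B→C) = (0.18810 + 0.0388) − 0.0900 = 0.13690 Tg/yr.
Box C throughput = its input = 0.13690 Tg/yr; τ = 1.83 / 0.13690 = 13.37 yr.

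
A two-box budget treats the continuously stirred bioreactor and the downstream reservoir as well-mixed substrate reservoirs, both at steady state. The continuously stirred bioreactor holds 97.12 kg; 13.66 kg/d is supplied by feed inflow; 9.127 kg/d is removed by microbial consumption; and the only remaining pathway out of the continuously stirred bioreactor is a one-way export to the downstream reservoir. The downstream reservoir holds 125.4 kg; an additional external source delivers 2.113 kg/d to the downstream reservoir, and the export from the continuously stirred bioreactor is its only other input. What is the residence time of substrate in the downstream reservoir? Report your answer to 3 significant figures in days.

Balance the continuously stirred bioreactor: ΣF_in = 13.660 kg/d.
Export to the downstream reservoir = ΣF_in − (9.127) = 4.5330 kg/d.
Total input to the downstream reservoir = 4.5330 + 2.113 = 6.6460 kg/d; at steady state this equals its total output.
τ = M / F = 125.4 / 6.6460 = 18.87 d.

18.9 d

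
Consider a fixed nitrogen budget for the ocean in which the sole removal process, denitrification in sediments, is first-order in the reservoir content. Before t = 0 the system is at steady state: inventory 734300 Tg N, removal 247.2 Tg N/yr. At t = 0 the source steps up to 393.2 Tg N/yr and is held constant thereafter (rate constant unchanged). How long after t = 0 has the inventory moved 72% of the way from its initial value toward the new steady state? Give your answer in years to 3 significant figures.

3780 yr

τ = M₀/F₀ = 734300/247.2 = 2970 yr.
The remaining gap fraction is e^(−t/τ); 72% covered ⇒ e^(−t/τ) = 0.280.
t = −τ ln(0.280) = 2970 × 1.273 = 3781 yr.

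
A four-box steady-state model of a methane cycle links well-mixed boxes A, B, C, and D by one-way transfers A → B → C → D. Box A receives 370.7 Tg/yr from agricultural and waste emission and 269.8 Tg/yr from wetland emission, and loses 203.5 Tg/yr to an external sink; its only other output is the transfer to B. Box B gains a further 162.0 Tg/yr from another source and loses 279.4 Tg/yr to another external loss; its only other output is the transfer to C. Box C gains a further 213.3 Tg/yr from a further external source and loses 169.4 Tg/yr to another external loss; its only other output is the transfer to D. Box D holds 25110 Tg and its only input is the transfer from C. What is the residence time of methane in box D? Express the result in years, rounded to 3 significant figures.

69.1 yr

Box A: F(A→B) = (370.7 + 269.8) − 203.5 = 437.00 Tg/yr.
Box B: F(B→C) = (437.00 + 162.0) − 279.4 = 319.60 Tg/yr.
Box C: F(C→D) = (319.60 + 213.3) − 169.4 = 363.50 Tg/yr.
Box D throughput = its input = 363.50 Tg/yr; τ = 25110 / 363.50 = 69.08 yr.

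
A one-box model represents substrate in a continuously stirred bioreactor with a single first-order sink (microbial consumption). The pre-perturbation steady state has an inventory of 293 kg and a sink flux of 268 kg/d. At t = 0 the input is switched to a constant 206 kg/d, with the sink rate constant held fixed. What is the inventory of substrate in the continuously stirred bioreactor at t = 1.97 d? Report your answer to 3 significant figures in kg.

236 kg

The sink rate constant is k = F₀/M₀ = 268/293 = 0.9147 d⁻¹.
Solving dM/dt = F₁ − kM with M(0) = M₀ gives M(t) = F₁/k + (M₀ − F₁/k)·e^(−kt).
F₁/k = 206/0.9147 = 225.22 kg; kt = 0.9147 × 1.97 = 1.802, e^(−kt) = 0.1650.
M(1.97) = 225.22 + (293 − 225.22) × 0.1650 = 225.22 + 11.18 = 236.40 kg.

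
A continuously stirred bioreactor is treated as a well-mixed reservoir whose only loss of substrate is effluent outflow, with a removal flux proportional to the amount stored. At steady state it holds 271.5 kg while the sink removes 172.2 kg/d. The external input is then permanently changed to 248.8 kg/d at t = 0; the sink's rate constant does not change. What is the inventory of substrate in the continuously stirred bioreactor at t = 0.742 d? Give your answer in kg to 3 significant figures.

τ = M₀/F₀ = 271.5/172.2 = 1.577 d; rate constant k = 1/τ.
New steady state M_∞ = F₁/k = F₁·τ = 248.8 × 1.577 = 392.27 kg.
M(t) = M_∞ + (M₀ − M_∞)·e^(−t/τ); t/τ = 0.742/1.577 = 0.4706, so e^(−t/τ) = 0.6246.
M(t) = 392.27 − 120.8 × 0.6246 = 316.84 kg.

317 kg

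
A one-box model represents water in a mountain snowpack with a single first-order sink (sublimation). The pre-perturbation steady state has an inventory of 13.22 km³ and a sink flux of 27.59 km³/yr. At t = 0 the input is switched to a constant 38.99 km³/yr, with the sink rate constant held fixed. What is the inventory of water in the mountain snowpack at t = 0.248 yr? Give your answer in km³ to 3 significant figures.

Residence time τ = M₀/F₀ = 0.4792 yr. The eventual steady state is M_∞ = M₀·(F₁/F₀) = 13.22 × 38.99/27.59 = 18.682 km³.
The anomaly ΔM(t) = M(t) − M_∞ decays as ΔM₀·e^(−t/τ) with ΔM₀ = 13.22 − 18.682 = −5.462 km³.
At t = 0.248 yr, e^(−t/τ) = e^(−0.5176) = 0.5960, so ΔM = −3.255 km³ and M = 18.682 − 3.255 = 15.427 km³.

15.4 km³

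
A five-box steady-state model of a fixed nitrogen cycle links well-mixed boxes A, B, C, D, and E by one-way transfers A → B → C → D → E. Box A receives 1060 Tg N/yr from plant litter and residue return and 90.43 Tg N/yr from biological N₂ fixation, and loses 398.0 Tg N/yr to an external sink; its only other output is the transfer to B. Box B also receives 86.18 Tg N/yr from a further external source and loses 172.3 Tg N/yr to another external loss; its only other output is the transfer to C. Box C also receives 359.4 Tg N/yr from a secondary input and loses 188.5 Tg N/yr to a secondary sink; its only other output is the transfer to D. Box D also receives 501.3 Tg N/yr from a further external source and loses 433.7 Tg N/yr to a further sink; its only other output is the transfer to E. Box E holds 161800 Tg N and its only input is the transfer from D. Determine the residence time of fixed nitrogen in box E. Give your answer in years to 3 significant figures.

179 yr

Box A: F(A→B) = (1060 + 90.43) − 398.0 = 752.43 Tg N/yr.
Box B: F(B→C) = (752.43 + 86.18) − 172.3 = 666.31 Tg N/yr.
Box C: F(C→D) = (666.31 + 359.4) − 188.5 = 837.21 Tg N/yr.
Box D: F(D→E) = (837.21 + 501.3) − 433.7 = 904.81 Tg N/yr.
Box E throughput = its input = 904.81 Tg N/yr; τ = 161800 / 904.81 = 178.8 yr.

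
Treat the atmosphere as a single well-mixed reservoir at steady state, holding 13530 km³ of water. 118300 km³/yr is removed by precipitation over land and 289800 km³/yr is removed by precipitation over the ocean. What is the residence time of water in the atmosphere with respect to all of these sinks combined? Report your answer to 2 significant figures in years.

0.033 yr

Total removal flux = 118300 + 289800 = 408100 km³/yr.
τ = M / ΣF_out = 13530 / 408100 = 0.03315 yr.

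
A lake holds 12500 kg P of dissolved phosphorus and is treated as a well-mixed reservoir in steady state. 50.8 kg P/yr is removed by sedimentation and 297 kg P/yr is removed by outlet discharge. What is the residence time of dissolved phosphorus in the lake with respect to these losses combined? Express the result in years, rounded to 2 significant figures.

36 yr

Total removal = 50.80 + 297.0 = 347.80 kg P/yr.
τ = M / ΣF_out = 12500 / 347.80 = 35.94 yr.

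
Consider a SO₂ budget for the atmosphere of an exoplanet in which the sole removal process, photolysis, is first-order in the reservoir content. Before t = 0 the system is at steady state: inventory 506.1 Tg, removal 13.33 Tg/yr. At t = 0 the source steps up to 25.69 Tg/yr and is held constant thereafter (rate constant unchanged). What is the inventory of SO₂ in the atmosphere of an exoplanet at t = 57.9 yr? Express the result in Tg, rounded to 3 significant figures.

873 Tg

The sink rate constant is k = F₀/M₀ = 13.33/506.1 = 0.02634 yr⁻¹.
Solving dM/dt = F₁ − kM with M(0) = M₀ gives M(t) = F₁/k + (M₀ − F₁/k)·e^(−kt).
F₁/k = 25.69/0.02634 = 975.37 Tg; kt = 0.02634 × 57.9 = 1.525, e^(−kt) = 0.2176.
M(57.9) = 975.37 + (506.1 − 975.37) × 0.2176 = 975.37 − 102.1 = 873.25 Tg.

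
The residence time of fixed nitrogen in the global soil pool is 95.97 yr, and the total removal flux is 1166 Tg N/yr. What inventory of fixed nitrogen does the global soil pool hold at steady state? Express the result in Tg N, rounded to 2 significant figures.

110000 Tg N

τ = M/F ⇒ M = τ × F = 95.97 × 1166 = 111900 Tg N.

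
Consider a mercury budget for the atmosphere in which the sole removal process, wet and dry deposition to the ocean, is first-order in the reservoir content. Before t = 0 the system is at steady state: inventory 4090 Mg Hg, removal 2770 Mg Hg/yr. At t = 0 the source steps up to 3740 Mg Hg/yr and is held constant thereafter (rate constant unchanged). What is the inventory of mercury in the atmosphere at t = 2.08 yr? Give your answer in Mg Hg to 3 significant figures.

5170 Mg Hg

Residence time τ = M₀/F₀ = 1.477 yr. The eventual steady state is M_∞ = M₀·(F₁/F₀) = 4090 × 3740/2770 = 5522.2 Mg Hg.
The anomaly ΔM(t) = M(t) − M_∞ decays as ΔM₀·e^(−t/τ) with ΔM₀ = 4090 − 5522.2 = −1432 Mg Hg.
At t = 2.08 yr, e^(−t/τ) = e^(−1.409) = 0.2445, so ΔM = −350.1 Mg Hg and M = 5522.2 − 350.1 = 5172.1 Mg Hg.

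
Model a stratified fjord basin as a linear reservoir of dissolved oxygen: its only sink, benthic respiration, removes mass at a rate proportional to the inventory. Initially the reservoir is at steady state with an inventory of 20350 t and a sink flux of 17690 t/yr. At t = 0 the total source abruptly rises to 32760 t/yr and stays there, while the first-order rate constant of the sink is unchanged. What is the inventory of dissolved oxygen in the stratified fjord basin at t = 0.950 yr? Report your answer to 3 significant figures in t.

The sink rate constant is k = F₀/M₀ = 17690/20350 = 0.8693 yr⁻¹.
Solving dM/dt = F₁ − kM with M(0) = M₀ gives M(t) = F₁/k + (M₀ − F₁/k)·e^(−kt).
F₁/k = 32760/0.8693 = 37686 t; kt = 0.8693 × 0.950 = 0.8258, e^(−kt) = 0.4379.
M(0.950) = 37686 + (20350 − 37686) × 0.4379 = 37686 − 7591 = 30095 t.

30100 t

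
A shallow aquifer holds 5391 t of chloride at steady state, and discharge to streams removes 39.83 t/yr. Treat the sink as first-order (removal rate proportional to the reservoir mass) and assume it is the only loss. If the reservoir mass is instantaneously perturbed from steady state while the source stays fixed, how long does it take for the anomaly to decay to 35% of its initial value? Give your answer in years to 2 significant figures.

140 yr

For a linear reservoir the anomaly decays as exp(−t/τ) with τ = M/F = 5391/39.83 = 135.4 yr.
exp(−t/τ) = 0.35 ⇒ t = −τ ln(0.35) = 135.4 × 1.050 = 142.1 yr.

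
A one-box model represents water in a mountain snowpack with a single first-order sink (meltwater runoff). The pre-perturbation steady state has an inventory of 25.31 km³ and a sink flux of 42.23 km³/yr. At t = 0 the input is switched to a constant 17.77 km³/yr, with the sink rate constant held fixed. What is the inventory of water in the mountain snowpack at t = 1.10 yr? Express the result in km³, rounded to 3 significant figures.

13.0 km³

The sink rate constant is k = F₀/M₀ = 42.23/25.31 = 1.669 yr⁻¹.
Solving dM/dt = F₁ − kM with M(0) = M₀ gives M(t) = F₁/k + (M₀ − F₁/k)·e^(−kt).
F₁/k = 17.77/1.669 = 10.650 km³; kt = 1.669 × 1.10 = 1.835, e^(−kt) = 0.1596.
M(1.10) = 10.650 + (25.31 − 10.650) × 0.1596 = 10.650 + 2.339 = 12.989 km³.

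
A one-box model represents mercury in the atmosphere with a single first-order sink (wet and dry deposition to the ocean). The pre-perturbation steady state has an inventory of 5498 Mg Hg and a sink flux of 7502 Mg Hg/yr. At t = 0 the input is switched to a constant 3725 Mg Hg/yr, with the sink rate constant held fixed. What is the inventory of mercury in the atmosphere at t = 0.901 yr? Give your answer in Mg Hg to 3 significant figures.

Residence time τ = M₀/F₀ = 0.7329 yr. The eventual steady state is M_∞ = M₀·(F₁/F₀) = 5498 × 3725/7502 = 2729.9 Mg Hg.
The anomaly ΔM(t) = M(t) − M_∞ decays as ΔM₀·e^(−t/τ) with ΔM₀ = 5498 − 2729.9 = 2768 Mg Hg.
At t = 0.901 yr, e^(−t/τ) = e^(−1.229) = 0.2925, so ΔM = 809.6 Mg Hg and M = 2729.9 + 809.6 = 3539.5 Mg Hg.

3540 Mg Hg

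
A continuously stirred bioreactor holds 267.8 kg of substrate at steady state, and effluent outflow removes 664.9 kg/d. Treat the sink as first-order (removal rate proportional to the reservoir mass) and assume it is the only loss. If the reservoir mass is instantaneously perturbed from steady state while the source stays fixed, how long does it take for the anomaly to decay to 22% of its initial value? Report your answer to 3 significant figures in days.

0.610 d

For a linear reservoir the anomaly decays as exp(−t/τ) with τ = M/F = 267.8/664.9 = 0.4028 d.
exp(−t/τ) = 0.22 ⇒ t = −τ ln(0.22) = 0.4028 × 1.514 = 0.6098 d.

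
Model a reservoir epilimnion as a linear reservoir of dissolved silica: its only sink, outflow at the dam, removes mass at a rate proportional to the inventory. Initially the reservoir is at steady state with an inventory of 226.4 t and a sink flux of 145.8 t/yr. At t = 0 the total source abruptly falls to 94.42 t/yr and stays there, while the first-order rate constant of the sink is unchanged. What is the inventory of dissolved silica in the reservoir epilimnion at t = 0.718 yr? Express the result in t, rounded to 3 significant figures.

197 t

Residence time τ = M₀/F₀ = 1.553 yr. The eventual steady state is M_∞ = M₀·(F₁/F₀) = 226.4 × 94.42/145.8 = 146.62 t.
The anomaly ΔM(t) = M(t) − M_∞ decays as ΔM₀·e^(−t/τ) with ΔM₀ = 226.4 − 146.62 = 79.78 t.
At t = 0.718 yr, e^(−t/τ) = e^(−0.4624) = 0.6298, so ΔM = 50.25 t and M = 146.62 + 50.25 = 196.86 t.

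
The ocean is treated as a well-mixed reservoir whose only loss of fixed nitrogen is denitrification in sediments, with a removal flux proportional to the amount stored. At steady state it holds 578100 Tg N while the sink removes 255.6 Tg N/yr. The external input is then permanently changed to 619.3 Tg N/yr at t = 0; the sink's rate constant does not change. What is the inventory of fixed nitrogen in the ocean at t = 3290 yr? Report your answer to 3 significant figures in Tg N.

1.21×10^6 Tg N

τ = M₀/F₀ = 578100/255.6 = 2262 yr; rate constant k = 1/τ.
New steady state M_∞ = F₁/k = F₁·τ = 619.3 × 2262 = 1.4007×10^6 Tg N.
M(t) = M_∞ + (M₀ − M_∞)·e^(−t/τ); t/τ = 3290/2262 = 1.455, so e^(−t/τ) = 0.2335.
M(t) = 1.4007×10^6 − 822600 × 0.2335 = 1.2086×10^6 Tg N.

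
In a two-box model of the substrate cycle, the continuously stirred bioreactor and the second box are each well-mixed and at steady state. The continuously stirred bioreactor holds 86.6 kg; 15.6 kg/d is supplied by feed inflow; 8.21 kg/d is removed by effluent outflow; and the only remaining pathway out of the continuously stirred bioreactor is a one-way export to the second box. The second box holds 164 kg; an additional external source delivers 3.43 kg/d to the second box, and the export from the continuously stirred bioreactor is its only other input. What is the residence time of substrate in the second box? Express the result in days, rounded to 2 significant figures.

Balance the continuously stirred bioreactor: ΣF_in = 15.600 kg/d.
Export to the second box = ΣF_in − (8.21) = 7.3900 kg/d.
Total input to the second box = 7.3900 + 3.43 = 10.820 kg/d; at steady state this equals its total output.
τ = M / F = 164 / 10.820 = 15.16 d.

15 d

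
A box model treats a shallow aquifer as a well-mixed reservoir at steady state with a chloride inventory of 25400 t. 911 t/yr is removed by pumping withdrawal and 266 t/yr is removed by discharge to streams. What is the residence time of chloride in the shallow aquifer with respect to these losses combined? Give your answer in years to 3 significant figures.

Total removal = 911.0 + 266.0 = 1177.0 t/yr.
τ = M / ΣF_out = 25400 / 1177.0 = 21.58 yr.

21.6 yr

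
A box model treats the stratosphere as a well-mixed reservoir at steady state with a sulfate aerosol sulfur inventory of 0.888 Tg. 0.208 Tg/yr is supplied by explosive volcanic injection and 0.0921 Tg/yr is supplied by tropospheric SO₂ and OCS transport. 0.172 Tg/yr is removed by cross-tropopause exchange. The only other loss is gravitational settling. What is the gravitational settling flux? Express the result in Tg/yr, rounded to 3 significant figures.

At steady state ΣF_in = ΣF_out.
ΣF_in = 0.208 + 0.0921 = 0.30010 Tg/yr.
Gravitational settling flux = ΣF_in − (0.172) = 0.30010 − 0.1720 = 0.1281 Tg/yr.

0.128 Tg/yr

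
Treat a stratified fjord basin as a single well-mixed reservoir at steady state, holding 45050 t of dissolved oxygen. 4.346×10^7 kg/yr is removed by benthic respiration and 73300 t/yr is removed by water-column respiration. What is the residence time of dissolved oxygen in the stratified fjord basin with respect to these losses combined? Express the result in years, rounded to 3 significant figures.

Convert the benthic respiration flux: 4.346×10^7 kg/yr = 43460 t/yr.
Total removal = 43460 + 73300 = 116760 t/yr.
τ = M / ΣF_out = 45050 / 116760 = 0.3858 yr.

0.386 yr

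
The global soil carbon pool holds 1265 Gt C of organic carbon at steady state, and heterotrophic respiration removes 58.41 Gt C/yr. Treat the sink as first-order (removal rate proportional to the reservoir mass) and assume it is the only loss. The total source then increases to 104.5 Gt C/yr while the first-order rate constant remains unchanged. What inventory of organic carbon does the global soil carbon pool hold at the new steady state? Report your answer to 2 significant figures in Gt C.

2300 Gt C

Rate constant k = F/M = 58.41 / 1265 = 0.04617 yr⁻¹.
At the new steady state, source = k·M_new ⇒ M_new = 104.5 / 0.04617 = 2263 Gt C.
(Equivalently M_new = M × F_new/F_old = 1265 × 104.5/58.41.)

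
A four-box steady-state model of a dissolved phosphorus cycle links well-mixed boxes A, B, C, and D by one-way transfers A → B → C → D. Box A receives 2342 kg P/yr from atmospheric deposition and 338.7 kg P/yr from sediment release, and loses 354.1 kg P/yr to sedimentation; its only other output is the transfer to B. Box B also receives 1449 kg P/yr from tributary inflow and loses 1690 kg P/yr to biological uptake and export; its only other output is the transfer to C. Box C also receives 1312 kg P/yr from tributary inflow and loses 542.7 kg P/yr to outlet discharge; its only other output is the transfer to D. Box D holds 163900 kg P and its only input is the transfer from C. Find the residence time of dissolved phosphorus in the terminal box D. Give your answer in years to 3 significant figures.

Box A: F(A→B) = (2342 + 338.7) − 354.1 = 2326.6 kg P/yr.
Box B: F(B→C) = (2326.6 + 1449) − 1690 = 2085.6 kg P/yr.
Box C: F(C→D) = (2085.6 + 1312) − 542.7 = 2854.9 kg P/yr.
Box D throughput = its input = 2854.9 kg P/yr; τ = 163900 / 2854.9 = 57.41 yr.

57.4 yr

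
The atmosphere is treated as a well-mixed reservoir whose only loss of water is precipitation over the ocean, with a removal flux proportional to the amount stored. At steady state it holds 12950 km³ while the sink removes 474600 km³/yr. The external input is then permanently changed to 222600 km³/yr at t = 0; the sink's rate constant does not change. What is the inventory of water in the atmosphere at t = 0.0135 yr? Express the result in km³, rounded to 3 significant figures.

10300 km³

τ = M₀/F₀ = 12950/474600 = 0.02729 yr; rate constant k = 1/τ.
New steady state M_∞ = F₁/k = F₁·τ = 222600 × 0.02729 = 6073.9 km³.
M(t) = M_∞ + (M₀ − M_∞)·e^(−t/τ); t/τ = 0.0135/0.02729 = 0.4948, so e^(−t/τ) = 0.6097.
M(t) = 6073.9 + 6876 × 0.6097 = 10266 km³.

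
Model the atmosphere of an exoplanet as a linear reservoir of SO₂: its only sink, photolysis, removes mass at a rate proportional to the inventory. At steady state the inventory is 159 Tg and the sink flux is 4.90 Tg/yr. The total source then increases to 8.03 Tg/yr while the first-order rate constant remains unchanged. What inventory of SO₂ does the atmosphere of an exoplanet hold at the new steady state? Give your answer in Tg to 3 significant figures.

261 Tg

Rate constant k = F/M = 4.90 / 159 = 0.03082 yr⁻¹.
At the new steady state, source = k·M_new ⇒ M_new = 8.03 / 0.03082 = 260.6 Tg.
(Equivalently M_new = M × F_new/F_old = 159 × 8.03/4.90.)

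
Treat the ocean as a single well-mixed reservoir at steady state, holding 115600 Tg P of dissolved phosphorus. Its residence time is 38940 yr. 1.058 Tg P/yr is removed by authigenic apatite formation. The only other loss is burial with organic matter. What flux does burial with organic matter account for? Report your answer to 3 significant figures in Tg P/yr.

1.91 Tg P/yr

Total removal F = M/τ = 115600 / 38940 = 2.969 Tg P/yr.
Burial with organic matter = F − (1.058) = 2.969 − 1.058 = 1.911 Tg P/yr.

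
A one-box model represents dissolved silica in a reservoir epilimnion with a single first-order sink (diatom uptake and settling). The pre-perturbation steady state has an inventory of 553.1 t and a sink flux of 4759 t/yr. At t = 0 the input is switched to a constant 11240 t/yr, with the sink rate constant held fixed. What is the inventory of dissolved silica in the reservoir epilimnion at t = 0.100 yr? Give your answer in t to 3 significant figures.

The sink rate constant is k = F₀/M₀ = 4759/553.1 = 8.604 yr⁻¹.
Solving dM/dt = F₁ − kM with M(0) = M₀ gives M(t) = F₁/k + (M₀ − F₁/k)·e^(−kt).
F₁/k = 11240/8.604 = 1306.3 t; kt = 8.604 × 0.100 = 0.8604, e^(−kt) = 0.4230.
M(0.100) = 1306.3 + (553.1 − 1306.3) × 0.4230 = 1306.3 − 318.6 = 987.73 t.

988 t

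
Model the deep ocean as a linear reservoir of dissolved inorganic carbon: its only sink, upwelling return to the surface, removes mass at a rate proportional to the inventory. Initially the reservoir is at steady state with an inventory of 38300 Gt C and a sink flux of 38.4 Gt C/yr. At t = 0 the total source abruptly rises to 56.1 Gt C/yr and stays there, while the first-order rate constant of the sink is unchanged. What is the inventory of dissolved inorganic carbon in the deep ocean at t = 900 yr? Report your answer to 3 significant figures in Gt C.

48800 Gt C

Residence time τ = M₀/F₀ = 997.4 yr. The eventual steady state is M_∞ = M₀·(F₁/F₀) = 38300 × 56.1/38.4 = 55954 Gt C.
The anomaly ΔM(t) = M(t) − M_∞ decays as ΔM₀·e^(−t/τ) with ΔM₀ = 38300 − 55954 = −17650 Gt C.
At t = 900 yr, e^(−t/τ) = e^(−0.9023) = 0.4056, so ΔM = −7161 Gt C and M = 55954 − 7161 = 48793 Gt C.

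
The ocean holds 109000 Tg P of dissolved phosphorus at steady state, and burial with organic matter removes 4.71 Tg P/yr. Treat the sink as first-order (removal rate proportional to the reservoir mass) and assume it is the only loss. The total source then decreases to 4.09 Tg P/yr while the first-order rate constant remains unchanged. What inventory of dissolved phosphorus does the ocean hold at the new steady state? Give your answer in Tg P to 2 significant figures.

Rate constant k = F/M = 4.71 / 109000 = 4.321×10^-5 yr⁻¹.
At the new steady state, source = k·M_new ⇒ M_new = 4.09 / 4.321×10^-5 = 94650 Tg P.
(Equivalently M_new = M × F_new/F_old = 109000 × 4.09/4.71.)

95000 Tg P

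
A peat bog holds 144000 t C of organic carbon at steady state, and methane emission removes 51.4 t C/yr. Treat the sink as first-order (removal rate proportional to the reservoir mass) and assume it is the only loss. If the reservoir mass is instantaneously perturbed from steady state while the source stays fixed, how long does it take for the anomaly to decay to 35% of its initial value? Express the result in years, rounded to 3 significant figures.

For a linear reservoir the anomaly decays as exp(−t/τ) with τ = M/F = 144000/51.4 = 2802 yr.
exp(−t/τ) = 0.35 ⇒ t = −τ ln(0.35) = 2802 × 1.050 = 2941 yr.

2940 yr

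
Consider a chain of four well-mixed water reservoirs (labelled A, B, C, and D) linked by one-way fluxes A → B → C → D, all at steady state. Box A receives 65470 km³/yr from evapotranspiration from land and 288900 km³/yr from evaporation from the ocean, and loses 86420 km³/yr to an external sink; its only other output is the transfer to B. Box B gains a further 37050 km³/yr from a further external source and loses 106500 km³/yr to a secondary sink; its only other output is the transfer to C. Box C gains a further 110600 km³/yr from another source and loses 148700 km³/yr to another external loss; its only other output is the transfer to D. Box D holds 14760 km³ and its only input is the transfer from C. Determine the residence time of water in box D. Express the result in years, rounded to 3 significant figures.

Box A: F(A→B) = (65470 + 288900) − 86420 = 267950 km³/yr.
Box B: F(B→C) = (267950 + 37050) − 106500 = 198500 km³/yr.
Box C: F(C→D) = (198500 + 110600) − 148700 = 160400 km³/yr.
Box D throughput = its input = 160400 km³/yr; τ = 14760 / 160400 = 0.09202 yr.

0.0920 yr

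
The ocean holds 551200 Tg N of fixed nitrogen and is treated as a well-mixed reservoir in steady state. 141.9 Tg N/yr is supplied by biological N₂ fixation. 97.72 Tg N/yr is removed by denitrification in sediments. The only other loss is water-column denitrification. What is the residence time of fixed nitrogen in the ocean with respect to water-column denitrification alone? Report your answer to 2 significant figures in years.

At steady state ΣF_in = ΣF_out.
ΣF_in = 141.90 Tg N/yr.
Water-column denitrification flux = ΣF_in − (97.72) = 141.90 − 97.72 = 44.18 Tg N/yr.
τ = M / F = 551200 / 44.18 = 12480 yr.

12000 yr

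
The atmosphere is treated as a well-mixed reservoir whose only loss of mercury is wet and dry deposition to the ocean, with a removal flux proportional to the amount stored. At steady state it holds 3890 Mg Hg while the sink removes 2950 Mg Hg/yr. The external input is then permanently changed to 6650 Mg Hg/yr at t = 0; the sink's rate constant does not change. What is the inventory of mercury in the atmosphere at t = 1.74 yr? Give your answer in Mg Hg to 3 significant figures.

7470 Mg Hg

τ = M₀/F₀ = 3890/2950 = 1.319 yr; rate constant k = 1/τ.
New steady state M_∞ = F₁/k = F₁·τ = 6650 × 1.319 = 8769.0 Mg Hg.
M(t) = M_∞ + (M₀ − M_∞)·e^(−t/τ); t/τ = 1.74/1.319 = 1.320, so e^(−t/τ) = 0.2673.
M(t) = 8769.0 − 4879 × 0.2673 = 7465.0 Mg Hg.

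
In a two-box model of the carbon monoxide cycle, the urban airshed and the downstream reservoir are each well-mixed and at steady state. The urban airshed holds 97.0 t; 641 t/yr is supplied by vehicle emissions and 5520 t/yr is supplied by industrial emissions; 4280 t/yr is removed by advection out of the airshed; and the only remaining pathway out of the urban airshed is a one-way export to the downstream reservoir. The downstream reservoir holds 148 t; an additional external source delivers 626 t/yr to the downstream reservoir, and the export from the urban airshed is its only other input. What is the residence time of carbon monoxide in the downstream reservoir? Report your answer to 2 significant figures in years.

0.059 yr

Balance the urban airshed: ΣF_in = 641 + 5520 = 6161.0 t/yr.
Export to the downstream reservoir = ΣF_in − (4280) = 1881.0 t/yr.
Total input to the downstream reservoir = 1881.0 + 626 = 2507.0 t/yr; at steady state this equals its total output.
τ = M / F = 148 / 2507.0 = 0.05903 yr.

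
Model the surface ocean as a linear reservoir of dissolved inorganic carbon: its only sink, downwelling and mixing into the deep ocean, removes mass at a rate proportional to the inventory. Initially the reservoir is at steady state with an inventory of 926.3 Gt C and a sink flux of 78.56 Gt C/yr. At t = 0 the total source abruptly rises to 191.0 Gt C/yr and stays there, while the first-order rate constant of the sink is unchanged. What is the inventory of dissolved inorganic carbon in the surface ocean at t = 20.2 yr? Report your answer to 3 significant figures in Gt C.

2010 Gt C

Residence time τ = M₀/F₀ = 11.79 yr. The eventual steady state is M_∞ = M₀·(F₁/F₀) = 926.3 × 191.0/78.56 = 2252.1 Gt C.
The anomaly ΔM(t) = M(t) − M_∞ decays as ΔM₀·e^(−t/τ) with ΔM₀ = 926.3 − 2252.1 = −1326 Gt C.
At t = 20.2 yr, e^(−t/τ) = e^(−1.713) = 0.1803, so ΔM = −239.0 Gt C and M = 2252.1 − 239.0 = 2013.1 Gt C.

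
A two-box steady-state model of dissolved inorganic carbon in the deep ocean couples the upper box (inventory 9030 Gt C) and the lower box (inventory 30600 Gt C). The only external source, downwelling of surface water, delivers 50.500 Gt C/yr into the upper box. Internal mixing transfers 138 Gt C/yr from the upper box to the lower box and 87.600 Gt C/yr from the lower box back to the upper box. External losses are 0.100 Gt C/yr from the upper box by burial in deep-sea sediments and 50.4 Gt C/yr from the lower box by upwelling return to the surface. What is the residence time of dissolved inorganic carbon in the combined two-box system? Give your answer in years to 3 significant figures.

Treat the two boxes together as one reservoir: the mixing fluxes between them are internal recycling, so τ = ΣM / Σ(external losses).
M_total = 9030 + 30600 = 39630 Gt C.
ΣF_external_out = 0.100 + 50.4 = 50.500 Gt C/yr.
τ = M_total / ΣF_ext = 39630 / 50.500 = 784.8 yr.

785 yr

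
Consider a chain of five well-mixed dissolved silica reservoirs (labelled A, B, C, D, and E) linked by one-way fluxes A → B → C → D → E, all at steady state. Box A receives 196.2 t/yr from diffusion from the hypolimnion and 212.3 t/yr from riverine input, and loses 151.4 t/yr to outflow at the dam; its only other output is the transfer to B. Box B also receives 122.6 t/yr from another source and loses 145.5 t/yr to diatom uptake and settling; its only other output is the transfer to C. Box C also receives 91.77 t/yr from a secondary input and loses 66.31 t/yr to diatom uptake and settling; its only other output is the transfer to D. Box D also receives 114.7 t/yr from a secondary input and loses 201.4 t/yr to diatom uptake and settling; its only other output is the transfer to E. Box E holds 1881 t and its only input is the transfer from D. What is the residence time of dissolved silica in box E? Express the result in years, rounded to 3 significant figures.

10.9 yr

Box A: F(A→B) = (196.2 + 212.3) − 151.4 = 257.10 t/yr.
Box B: F(B→C) = (257.10 + 122.6) − 145.5 = 234.20 t/yr.
Box C: F(C→D) = (234.20 + 91.77) − 66.31 = 259.66 t/yr.
Box D: F(D→E) = (259.66 + 114.7) − 201.4 = 172.96 t/yr.
Box E throughput = its input = 172.96 t/yr; τ = 1881 / 172.96 = 10.88 yr.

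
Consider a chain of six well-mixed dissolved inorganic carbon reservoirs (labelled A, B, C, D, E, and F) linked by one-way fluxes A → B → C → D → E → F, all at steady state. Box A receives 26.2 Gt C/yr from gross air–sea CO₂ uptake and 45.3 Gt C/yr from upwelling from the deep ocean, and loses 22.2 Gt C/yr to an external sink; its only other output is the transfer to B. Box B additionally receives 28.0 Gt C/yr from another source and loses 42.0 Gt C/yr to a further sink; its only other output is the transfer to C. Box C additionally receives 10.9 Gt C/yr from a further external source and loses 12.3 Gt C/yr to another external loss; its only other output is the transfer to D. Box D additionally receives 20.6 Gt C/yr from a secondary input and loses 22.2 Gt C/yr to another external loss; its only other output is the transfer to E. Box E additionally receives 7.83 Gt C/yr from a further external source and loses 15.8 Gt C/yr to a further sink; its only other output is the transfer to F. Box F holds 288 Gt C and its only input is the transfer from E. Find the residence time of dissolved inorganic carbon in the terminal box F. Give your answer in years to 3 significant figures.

Box A: F(A→B) = (26.2 + 45.3) − 22.2 = 49.300 Gt C/yr.
Box B: F(B→C) = (49.300 + 28.0) − 42.0 = 35.300 Gt C/yr.
Box C: F(C→D) = (35.300 + 10.9) − 12.3 = 33.900 Gt C/yr.
Box D: F(D→E) = (33.900 + 20.6) − 22.2 = 32.300 Gt C/yr.
Box E: F(E→F) = (32.300 + 7.83) − 15.8 = 24.330 Gt C/yr.
Box F throughput = its input = 24.330 Gt C/yr; τ = 288 / 24.330 = 11.84 yr.

11.8 yr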